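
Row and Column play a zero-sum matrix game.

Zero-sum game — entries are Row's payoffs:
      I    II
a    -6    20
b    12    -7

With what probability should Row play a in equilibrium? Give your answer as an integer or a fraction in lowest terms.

19/45

Row minima are -6 and -7, so Row's maximin is -6; column maxima are 12 and 20, so Column's minimax is 12. These differ, so the equilibrium is in mixed strategies.
Let Row play a with probability p. Column is indifferent when −6p + 12(1−p) = 20p − 7(1−p), giving p = 19/45.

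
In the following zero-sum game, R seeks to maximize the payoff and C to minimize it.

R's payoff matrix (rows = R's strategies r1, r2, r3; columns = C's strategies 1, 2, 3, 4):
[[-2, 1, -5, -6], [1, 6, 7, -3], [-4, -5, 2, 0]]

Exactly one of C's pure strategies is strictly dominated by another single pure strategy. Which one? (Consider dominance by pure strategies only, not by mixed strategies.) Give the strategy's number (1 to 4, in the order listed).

C prefers columns that give R less. Compare 3 with 4: -6 < -5, -3 < 7, 0 < 2.
So 4 strictly dominates 3 for C; 3 is strictly dominated.

3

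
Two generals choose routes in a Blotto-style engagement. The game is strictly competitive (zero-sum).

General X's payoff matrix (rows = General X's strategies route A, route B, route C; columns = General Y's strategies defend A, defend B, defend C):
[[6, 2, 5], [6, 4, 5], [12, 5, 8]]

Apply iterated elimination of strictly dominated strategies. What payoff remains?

5

Column defend C is strictly dominated by defend B for General Y (2<5, 4<5, 5<8); eliminate defend C.
Column defend A is strictly dominated by defend B for General Y (2<6, 4<6, 5<12); eliminate defend A.
Row route A is strictly dominated by row route B (4>2); eliminate route A.
Row route B is strictly dominated by row route C (5>4); eliminate route B.
Only (route C, defend B) remains, with payoff 5.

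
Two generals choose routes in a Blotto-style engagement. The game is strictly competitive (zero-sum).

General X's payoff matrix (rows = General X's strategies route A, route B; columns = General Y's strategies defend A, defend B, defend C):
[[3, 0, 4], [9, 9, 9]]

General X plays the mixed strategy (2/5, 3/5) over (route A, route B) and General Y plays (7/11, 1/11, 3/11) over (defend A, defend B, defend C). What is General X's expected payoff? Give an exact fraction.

Against (7/11, 1/11, 3/11), each row's expected payoff is route A: 3; route B: 9.
Taking the (2/5, 3/5)-weighted average: (2/5)·(3) + (3/5)·(9) = 33/5.

33/5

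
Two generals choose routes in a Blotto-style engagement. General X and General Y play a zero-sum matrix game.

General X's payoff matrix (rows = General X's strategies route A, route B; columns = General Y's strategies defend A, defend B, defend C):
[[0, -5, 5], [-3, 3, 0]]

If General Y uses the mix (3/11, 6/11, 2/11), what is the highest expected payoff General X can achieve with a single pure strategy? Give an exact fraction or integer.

9/11

route A: (0)·(3/11) + (-5)·(6/11) + (5)·(2/11) = -20/11.
route B: (-3)·(3/11) + (3)·(6/11) + (0)·(2/11) = 9/11.
The best pure response is route B with expected payoff 9/11.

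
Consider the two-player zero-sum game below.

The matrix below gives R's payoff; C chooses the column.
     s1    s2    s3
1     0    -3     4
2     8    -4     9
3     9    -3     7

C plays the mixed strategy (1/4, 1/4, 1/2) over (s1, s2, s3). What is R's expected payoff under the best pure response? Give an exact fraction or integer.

11/2

1: (0)·(1/4) + (-3)·(1/4) + (4)·(1/2) = 5/4.
2: (8)·(1/4) + (-4)·(1/4) + (9)·(1/2) = 11/2.
3: (9)·(1/4) + (-3)·(1/4) + (7)·(1/2) = 5.
The best pure response is 2 with expected payoff 11/2.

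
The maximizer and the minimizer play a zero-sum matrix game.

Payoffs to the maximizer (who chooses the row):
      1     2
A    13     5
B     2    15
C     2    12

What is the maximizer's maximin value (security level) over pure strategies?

The worst-case payoff for each row is A: 5, B: 2, C: 2.
The best of these is 5.

5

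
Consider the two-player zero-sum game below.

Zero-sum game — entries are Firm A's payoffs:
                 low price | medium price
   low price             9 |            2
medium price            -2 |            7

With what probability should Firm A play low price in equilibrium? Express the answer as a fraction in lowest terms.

Row minima are 2 and -2, so Firm A's maximin is 2; column maxima are 9 and 7, so Firm B's minimax is 7. These differ, so the equilibrium is in mixed strategies.
Let Firm A play low price with probability p. Firm B is indifferent when 9p − 2(1−p) = 2p + 7(1−p), giving p = 9/16.

9/16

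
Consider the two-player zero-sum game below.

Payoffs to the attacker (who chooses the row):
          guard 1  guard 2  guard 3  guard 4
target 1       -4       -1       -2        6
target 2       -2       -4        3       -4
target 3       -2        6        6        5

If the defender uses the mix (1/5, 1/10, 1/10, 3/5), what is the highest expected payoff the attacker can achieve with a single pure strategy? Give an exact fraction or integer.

19/5

target 1: (-4)·(1/5) + (-1)·(1/10) + (-2)·(1/10) + (6)·(3/5) = 5/2.
target 2: (-2)·(1/5) + (-4)·(1/10) + (3)·(1/10) + (-4)·(3/5) = -29/10.
target 3: (-2)·(1/5) + (6)·(1/10) + (6)·(1/10) + (5)·(3/5) = 19/5.
The best pure response is target 3 with expected payoff 19/5.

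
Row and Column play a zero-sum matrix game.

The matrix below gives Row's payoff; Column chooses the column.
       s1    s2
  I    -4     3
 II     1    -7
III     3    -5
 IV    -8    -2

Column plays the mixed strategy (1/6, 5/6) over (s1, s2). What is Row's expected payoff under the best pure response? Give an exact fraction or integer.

I: (-4)·(1/6) + (3)·(5/6) = 11/6.
II: (1)·(1/6) + (-7)·(5/6) = -17/3.
III: (3)·(1/6) + (-5)·(5/6) = -11/3.
IV: (-8)·(1/6) + (-2)·(5/6) = -3.
The best pure response is I with expected payoff 11/6.

11/6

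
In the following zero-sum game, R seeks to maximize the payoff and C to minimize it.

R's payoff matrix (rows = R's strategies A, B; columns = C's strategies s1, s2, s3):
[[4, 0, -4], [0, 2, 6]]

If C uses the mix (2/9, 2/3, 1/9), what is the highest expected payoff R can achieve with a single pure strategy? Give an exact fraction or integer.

A: (4)·(2/9) + (0)·(2/3) + (-4)·(1/9) = 4/9.
B: (0)·(2/9) + (2)·(2/3) + (6)·(1/9) = 2.
The best pure response is B with expected payoff 2.

2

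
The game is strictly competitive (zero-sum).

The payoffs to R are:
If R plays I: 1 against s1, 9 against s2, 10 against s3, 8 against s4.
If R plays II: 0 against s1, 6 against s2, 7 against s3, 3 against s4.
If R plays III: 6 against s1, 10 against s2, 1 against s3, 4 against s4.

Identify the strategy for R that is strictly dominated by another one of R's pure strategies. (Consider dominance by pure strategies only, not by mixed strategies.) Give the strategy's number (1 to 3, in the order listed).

Compare II with I: 1 > 0, 9 > 6, 10 > 7, 8 > 3.
So I strictly dominates II for R; II is strictly dominated.

2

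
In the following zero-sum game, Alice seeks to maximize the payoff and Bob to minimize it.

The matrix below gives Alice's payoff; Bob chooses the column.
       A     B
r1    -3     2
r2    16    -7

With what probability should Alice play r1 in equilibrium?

23/28

Row minima are -3 and -7, so Alice's maximin is -3; column maxima are 16 and 2, so Bob's minimax is 2. These differ, so the equilibrium is in mixed strategies.
Let Alice play r1 with probability p. Bob is indifferent when −3p + 16(1−p) = 2p − 7(1−p), giving p = 23/28.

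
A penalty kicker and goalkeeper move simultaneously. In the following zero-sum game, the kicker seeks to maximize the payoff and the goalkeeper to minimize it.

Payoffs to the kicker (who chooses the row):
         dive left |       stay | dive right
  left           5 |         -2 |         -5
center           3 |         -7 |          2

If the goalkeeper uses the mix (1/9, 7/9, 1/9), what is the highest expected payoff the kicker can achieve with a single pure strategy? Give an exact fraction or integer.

left: (5)·(1/9) + (-2)·(7/9) + (-5)·(1/9) = -14/9.
center: (3)·(1/9) + (-7)·(7/9) + (2)·(1/9) = -44/9.
The best pure response is left with expected payoff -14/9.

-14/9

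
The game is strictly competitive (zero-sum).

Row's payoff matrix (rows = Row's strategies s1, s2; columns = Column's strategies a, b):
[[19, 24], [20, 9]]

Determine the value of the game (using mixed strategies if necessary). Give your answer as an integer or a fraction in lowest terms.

309/16

Row minima are 19 and 9, so Row's maximin is 19; column maxima are 20 and 24, so Column's minimax is 20. These differ, so the equilibrium is in mixed strategies.
Let Row play s1 with probability p. Column is indifferent when 19p + 20(1−p) = 24p + 9(1−p), giving p = 11/16.
Let Column play a with probability q. Row is indifferent when 19q + 24(1−q) = 20q + 9(1−q), giving q = 15/16.
The value is 19·(15/16) + (24)·(1/16) = 309/16.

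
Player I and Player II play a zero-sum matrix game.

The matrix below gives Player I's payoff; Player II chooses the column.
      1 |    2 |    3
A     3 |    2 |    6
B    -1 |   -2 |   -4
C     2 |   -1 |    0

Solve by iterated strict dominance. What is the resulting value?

Row B is strictly dominated by row A (3>-1, 2>-2, 6>-4); eliminate B.
Column 1 is strictly dominated by 2 for Player II (2<3, -1<2); eliminate 1.
Column 3 is strictly dominated by 2 for Player II (2<6, -1<0); eliminate 3.
Row C is strictly dominated by row A (2>-1); eliminate C.
Only (A, 2) remains, with payoff 2.

2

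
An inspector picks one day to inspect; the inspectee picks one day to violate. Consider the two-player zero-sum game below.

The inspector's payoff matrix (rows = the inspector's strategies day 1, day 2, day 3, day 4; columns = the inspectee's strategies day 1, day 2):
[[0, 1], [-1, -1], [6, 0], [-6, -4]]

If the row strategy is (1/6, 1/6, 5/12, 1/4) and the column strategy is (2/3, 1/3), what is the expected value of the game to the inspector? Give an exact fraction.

Against (2/3, 1/3), each row's expected payoff is day 1: 1/3; day 2: -1; day 3: 4; day 4: -16/3.
Taking the (1/6, 1/6, 5/12, 1/4)-weighted average: (1/6)·(1/3) + (1/6)·(-1) + (5/12)·(4) + (1/4)·(-16/3) = 2/9.

2/9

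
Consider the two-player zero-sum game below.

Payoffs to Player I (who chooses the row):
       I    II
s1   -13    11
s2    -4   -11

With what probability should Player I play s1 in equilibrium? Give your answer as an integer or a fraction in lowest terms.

7/31

Row minima are -13 and -11, so Player I's maximin is -11; column maxima are -4 and 11, so Player II's minimax is -4. These differ, so the equilibrium is in mixed strategies.
Let Player I play s1 with probability p. Player II is indifferent when −13p − 4(1−p) = 11p − 11(1−p), giving p = 7/31.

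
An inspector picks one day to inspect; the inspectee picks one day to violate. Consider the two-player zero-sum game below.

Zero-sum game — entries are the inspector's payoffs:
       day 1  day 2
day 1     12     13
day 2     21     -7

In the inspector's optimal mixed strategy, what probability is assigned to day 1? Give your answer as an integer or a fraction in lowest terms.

28/29

Row minima are 12 and -7, so the inspector's maximin is 12; column maxima are 21 and 13, so the inspectee's minimax is 13. These differ, so the equilibrium is in mixed strategies.
Let the inspector play day 1 with probability p. The inspectee is indifferent when 12p + 21(1−p) = 13p − 7(1−p), giving p = 28/29.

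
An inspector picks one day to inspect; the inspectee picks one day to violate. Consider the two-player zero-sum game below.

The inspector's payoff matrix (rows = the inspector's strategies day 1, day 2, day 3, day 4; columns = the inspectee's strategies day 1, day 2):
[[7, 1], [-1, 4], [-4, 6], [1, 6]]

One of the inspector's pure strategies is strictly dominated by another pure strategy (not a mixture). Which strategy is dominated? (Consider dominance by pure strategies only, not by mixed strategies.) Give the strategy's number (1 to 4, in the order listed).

2

Compare day 2 with day 4: 1 > -1, 6 > 4.
So day 4 strictly dominates day 2 for the inspector; day 2 is strictly dominated.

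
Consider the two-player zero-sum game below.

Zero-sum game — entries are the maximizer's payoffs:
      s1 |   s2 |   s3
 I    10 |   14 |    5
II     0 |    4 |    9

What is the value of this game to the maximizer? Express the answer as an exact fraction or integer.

Column s2 is strictly dominated by s1 for the minimizer (it gives the maximizer more in every row).
The remaining 2×2 game on (I, II) × (s1, s3) has no saddle point. Let the maximizer play I with probability p; indifference gives 10p = 5p + 9(1−p), so p = 9/14.
Similarly the minimizer's optimal q on s1 is 2/7, and the value is 10·(2/7) + (5)·(5/7) = 45/7.

45/7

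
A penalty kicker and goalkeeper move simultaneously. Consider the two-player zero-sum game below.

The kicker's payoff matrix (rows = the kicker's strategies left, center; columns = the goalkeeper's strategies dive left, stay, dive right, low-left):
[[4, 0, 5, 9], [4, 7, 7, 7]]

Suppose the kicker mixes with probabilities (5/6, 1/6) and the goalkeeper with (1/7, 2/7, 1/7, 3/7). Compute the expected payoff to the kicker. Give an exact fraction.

113/21

Against (1/7, 2/7, 1/7, 3/7), each row's expected payoff is left: 36/7; center: 46/7.
Taking the (5/6, 1/6)-weighted average: (5/6)·(36/7) + (1/6)·(46/7) = 113/21.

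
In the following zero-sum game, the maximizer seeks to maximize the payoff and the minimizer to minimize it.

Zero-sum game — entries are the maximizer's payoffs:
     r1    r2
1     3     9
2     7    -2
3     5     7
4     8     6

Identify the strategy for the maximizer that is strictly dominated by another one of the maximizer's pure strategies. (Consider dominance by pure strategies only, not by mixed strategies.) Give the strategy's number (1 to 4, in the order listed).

Compare 2 with 4: 8 > 7, 6 > -2.
So 4 strictly dominates 2 for the maximizer; 2 is strictly dominated.

2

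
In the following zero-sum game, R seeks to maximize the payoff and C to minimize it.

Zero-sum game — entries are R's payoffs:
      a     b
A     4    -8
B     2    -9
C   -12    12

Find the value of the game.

-4/3

Row B is strictly dominated by row A, so R never plays it.
The remaining 2×2 game on (A, C) × (a, b) has no saddle point. Let R play A with probability p; indifference gives 4p − 12(1−p) = −8p + 12(1−p), so p = 2/3.
Similarly C's optimal q on a is 5/9, and the value is 4·(5/9) + (-8)·(4/9) = -4/3.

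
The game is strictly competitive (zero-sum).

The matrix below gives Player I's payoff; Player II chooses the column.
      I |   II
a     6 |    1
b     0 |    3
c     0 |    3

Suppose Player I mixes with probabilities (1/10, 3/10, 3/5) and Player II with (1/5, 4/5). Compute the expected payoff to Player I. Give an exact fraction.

Against (1/5, 4/5), each row's expected payoff is a: 2; b: 12/5; c: 12/5.
Taking the (1/10, 3/10, 3/5)-weighted average: (1/10)·(2) + (3/10)·(12/5) + (3/5)·(12/5) = 59/25.

59/25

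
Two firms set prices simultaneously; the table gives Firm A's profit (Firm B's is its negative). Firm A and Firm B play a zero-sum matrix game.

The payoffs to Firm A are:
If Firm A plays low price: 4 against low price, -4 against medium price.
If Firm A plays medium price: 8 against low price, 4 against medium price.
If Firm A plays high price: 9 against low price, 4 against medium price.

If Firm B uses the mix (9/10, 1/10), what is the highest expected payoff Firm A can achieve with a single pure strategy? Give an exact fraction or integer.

low price: (4)·(9/10) + (-4)·(1/10) = 16/5.
medium price: (8)·(9/10) + (4)·(1/10) = 38/5.
high price: (9)·(9/10) + (4)·(1/10) = 17/2.
The best pure response is high price with expected payoff 17/2.

17/2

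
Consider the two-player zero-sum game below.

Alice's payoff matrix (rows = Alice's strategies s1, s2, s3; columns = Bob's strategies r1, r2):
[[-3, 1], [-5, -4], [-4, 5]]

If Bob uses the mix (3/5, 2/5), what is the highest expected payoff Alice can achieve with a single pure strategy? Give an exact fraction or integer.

-2/5

s1: (-3)·(3/5) + (1)·(2/5) = -7/5.
s2: (-5)·(3/5) + (-4)·(2/5) = -23/5.
s3: (-4)·(3/5) + (5)·(2/5) = -2/5.
The best pure response is s3 with expected payoff -2/5.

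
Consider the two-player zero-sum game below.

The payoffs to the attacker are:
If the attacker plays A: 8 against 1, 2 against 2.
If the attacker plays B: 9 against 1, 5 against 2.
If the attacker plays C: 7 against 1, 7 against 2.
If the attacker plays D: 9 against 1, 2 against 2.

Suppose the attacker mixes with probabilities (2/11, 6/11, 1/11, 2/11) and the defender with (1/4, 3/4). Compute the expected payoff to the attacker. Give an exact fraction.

Against (1/4, 3/4), each row's expected payoff is A: 7/2; B: 6; C: 7; D: 15/4.
Taking the (2/11, 6/11, 1/11, 2/11)-weighted average: (2/11)·(7/2) + (6/11)·(6) + (1/11)·(7) + (2/11)·(15/4) = 115/22.

115/22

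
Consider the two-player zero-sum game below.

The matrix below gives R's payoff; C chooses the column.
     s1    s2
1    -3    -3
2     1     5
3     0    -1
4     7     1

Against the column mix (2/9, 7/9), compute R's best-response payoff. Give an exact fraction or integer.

37/9

1: (-3)·(2/9) + (-3)·(7/9) = -3.
2: (1)·(2/9) + (5)·(7/9) = 37/9.
3: (0)·(2/9) + (-1)·(7/9) = -7/9.
4: (7)·(2/9) + (1)·(7/9) = 7/3.
The best pure response is 2 with expected payoff 37/9.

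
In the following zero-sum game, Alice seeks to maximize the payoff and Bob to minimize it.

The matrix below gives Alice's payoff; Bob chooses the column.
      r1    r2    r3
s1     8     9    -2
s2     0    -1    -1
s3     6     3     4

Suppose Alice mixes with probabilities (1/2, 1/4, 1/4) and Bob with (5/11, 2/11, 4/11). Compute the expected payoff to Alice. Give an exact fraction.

73/22

Against (5/11, 2/11, 4/11), each row's expected payoff is s1: 50/11; s2: -6/11; s3: 52/11.
Taking the (1/2, 1/4, 1/4)-weighted average: (1/2)·(50/11) + (1/4)·(-6/11) + (1/4)·(52/11) = 73/22.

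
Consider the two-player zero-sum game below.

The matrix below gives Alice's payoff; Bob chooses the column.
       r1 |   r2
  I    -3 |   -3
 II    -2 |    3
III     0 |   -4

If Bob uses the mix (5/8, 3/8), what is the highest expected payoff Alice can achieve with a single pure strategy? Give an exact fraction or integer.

I: (-3)·(5/8) + (-3)·(3/8) = -3.
II: (-2)·(5/8) + (3)·(3/8) = -1/8.
III: (0)·(5/8) + (-4)·(3/8) = -3/2.
The best pure response is II with expected payoff -1/8.

-1/8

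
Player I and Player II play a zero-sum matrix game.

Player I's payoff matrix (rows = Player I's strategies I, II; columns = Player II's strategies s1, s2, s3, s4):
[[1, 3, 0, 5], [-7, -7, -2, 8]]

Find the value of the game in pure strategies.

Row minima: 0, -7 → Player I's maximin is 0.
Column maxima: 1, 3, 0, 8 → Player II's minimax is 0.
They coincide at (I, s3), so the value is 0.

0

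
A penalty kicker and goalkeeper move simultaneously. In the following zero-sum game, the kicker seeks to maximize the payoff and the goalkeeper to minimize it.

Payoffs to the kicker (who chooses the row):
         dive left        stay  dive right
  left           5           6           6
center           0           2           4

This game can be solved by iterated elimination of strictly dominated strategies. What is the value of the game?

Column dive right is strictly dominated by dive left for the goalkeeper (5<6, 0<4); eliminate dive right.
Column stay is strictly dominated by dive left for the goalkeeper (5<6, 0<2); eliminate stay.
Row center is strictly dominated by row left (5>0); eliminate center.
Only (left, dive left) remains, with payoff 5.

5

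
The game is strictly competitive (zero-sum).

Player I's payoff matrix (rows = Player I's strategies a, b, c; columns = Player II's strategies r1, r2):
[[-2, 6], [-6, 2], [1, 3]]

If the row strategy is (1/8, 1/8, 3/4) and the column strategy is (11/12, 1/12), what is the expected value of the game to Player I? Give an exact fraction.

Against (11/12, 1/12), each row's expected payoff is a: -4/3; b: -16/3; c: 7/6.
Taking the (1/8, 1/8, 3/4)-weighted average: (1/8)·(-4/3) + (1/8)·(-16/3) + (3/4)·(7/6) = 1/24.

1/24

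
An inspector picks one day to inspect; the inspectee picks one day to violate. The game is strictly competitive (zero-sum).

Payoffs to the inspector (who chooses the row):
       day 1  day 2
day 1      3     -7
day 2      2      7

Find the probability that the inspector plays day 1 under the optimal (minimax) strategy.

1/3

Row minima are -7 and 2, so the inspector's maximin is 2; column maxima are 3 and 7, so the inspectee's minimax is 3. These differ, so the equilibrium is in mixed strategies.
Let the inspector play day 1 with probability p. The inspectee is indifferent when 3p + 2(1−p) = −7p + 7(1−p), giving p = 1/3.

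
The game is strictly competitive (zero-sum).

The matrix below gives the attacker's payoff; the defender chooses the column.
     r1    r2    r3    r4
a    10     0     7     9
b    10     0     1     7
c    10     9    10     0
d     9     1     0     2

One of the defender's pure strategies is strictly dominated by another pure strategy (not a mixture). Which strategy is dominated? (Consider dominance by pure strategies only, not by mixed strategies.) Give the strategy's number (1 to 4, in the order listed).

1

The defender prefers columns that give the attacker less. Compare r1 with r2: 0 < 10, 0 < 10, 9 < 10, 1 < 9.
So r2 strictly dominates r1 for the defender; r1 is strictly dominated.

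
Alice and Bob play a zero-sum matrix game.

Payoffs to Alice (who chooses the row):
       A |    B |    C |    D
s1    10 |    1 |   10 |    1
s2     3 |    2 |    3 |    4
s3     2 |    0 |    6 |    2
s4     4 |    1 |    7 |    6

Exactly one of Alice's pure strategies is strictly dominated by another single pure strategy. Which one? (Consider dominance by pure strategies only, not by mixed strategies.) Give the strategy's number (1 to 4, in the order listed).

Compare s3 with s4: 4 > 2, 1 > 0, 7 > 6, 6 > 2.
So s4 strictly dominates s3 for Alice; s3 is strictly dominated.

3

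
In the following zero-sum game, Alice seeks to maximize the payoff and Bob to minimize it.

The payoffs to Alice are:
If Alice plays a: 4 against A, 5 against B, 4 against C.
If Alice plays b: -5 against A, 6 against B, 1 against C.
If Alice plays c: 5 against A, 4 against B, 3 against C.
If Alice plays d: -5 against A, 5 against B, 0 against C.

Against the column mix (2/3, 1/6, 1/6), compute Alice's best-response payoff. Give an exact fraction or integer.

a: (4)·(2/3) + (5)·(1/6) + (4)·(1/6) = 25/6.
b: (-5)·(2/3) + (6)·(1/6) + (1)·(1/6) = -13/6.
c: (5)·(2/3) + (4)·(1/6) + (3)·(1/6) = 9/2.
d: (-5)·(2/3) + (5)·(1/6) + (0)·(1/6) = -5/2.
The best pure response is c with expected payoff 9/2.

9/2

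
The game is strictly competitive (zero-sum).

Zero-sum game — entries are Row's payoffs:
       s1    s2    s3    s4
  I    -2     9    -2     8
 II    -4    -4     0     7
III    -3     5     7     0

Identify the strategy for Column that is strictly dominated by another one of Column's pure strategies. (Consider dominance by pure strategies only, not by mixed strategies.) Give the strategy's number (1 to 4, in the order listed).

Column prefers columns that give Row less. Compare s4 with s1: -2 < 8, -4 < 7, -3 < 0.
So s1 strictly dominates s4 for Column; s4 is strictly dominated.

4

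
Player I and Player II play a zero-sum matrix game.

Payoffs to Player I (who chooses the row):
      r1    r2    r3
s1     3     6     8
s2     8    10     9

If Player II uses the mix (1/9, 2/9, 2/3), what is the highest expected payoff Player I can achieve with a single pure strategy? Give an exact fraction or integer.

82/9

s1: (3)·(1/9) + (6)·(2/9) + (8)·(2/3) = 7.
s2: (8)·(1/9) + (10)·(2/9) + (9)·(2/3) = 82/9.
The best pure response is s2 with expected payoff 82/9.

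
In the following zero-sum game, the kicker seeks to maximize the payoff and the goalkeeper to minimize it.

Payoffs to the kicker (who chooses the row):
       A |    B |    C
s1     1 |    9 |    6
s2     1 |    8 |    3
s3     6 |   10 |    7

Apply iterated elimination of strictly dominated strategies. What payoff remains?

Column B is strictly dominated by A for the goalkeeper (1<9, 1<8, 6<10); eliminate B.
Row s1 is strictly dominated by row s3 (6>1, 7>6); eliminate s1.
Row s2 is strictly dominated by row s3 (6>1, 7>3); eliminate s2.
Column C is strictly dominated by A for the goalkeeper (6<7); eliminate C.
Only (s3, A) remains, with payoff 6.

6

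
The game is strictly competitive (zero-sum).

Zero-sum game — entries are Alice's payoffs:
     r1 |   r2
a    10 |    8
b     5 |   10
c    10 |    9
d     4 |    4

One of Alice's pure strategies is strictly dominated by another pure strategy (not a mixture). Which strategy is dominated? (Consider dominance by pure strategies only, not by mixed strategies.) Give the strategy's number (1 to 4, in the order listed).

Compare d with a: 10 > 4, 8 > 4.
So a strictly dominates d for Alice; d is strictly dominated.

4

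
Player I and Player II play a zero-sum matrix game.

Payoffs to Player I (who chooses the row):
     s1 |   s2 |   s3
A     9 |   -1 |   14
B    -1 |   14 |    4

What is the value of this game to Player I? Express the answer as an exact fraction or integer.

Column s3 is strictly dominated by s1 for Player II (it gives Player I more in every row).
The remaining 2×2 game on (A, B) × (s1, s2) has no saddle point. Let Player I play A with probability p; indifference gives 9p − (1−p) = −p + 14(1−p), so p = 3/5.
Similarly Player II's optimal q on s1 is 3/5, and the value is 9·(3/5) + (-1)·(2/5) = 5.

5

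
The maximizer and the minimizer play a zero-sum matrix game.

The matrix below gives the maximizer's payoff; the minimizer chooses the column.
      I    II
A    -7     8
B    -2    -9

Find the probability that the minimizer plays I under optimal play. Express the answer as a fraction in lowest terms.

Row minima are -7 and -9, so the maximizer's maximin is -7; column maxima are -2 and 8, so the minimizer's minimax is -2. These differ, so the equilibrium is in mixed strategies.
Let the minimizer play I with probability q. The maximizer is indifferent when −7q + 8(1−q) = −2q − 9(1−q), giving q = 17/22.

17/22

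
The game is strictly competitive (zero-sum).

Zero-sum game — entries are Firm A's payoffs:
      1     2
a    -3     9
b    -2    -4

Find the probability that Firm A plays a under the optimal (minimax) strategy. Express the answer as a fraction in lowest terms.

Row minima are -3 and -4, so Firm A's maximin is -3; column maxima are -2 and 9, so Firm B's minimax is -2. These differ, so the equilibrium is in mixed strategies.
Let Firm A play a with probability p. Firm B is indifferent when −3p − 2(1−p) = 9p − 4(1−p), giving p = 1/7.

1/7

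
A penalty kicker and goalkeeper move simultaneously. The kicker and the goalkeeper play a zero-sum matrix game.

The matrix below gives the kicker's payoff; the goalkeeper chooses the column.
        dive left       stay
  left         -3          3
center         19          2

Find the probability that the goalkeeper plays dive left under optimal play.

1/23

Row minima are -3 and 2, so the kicker's maximin is 2; column maxima are 19 and 3, so the goalkeeper's minimax is 3. These differ, so the equilibrium is in mixed strategies.
Let the goalkeeper play dive left with probability q. The kicker is indifferent when −3q + 3(1−q) = 19q + 2(1−q), giving q = 1/23.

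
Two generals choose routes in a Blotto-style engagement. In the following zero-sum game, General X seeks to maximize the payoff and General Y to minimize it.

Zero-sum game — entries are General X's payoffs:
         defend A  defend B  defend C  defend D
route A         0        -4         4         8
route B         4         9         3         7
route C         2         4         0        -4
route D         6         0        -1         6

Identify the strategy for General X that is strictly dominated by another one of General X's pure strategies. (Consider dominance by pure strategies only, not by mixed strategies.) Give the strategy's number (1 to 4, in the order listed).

3

Compare route C with route B: 4 > 2, 9 > 4, 3 > 0, 7 > -4.
So route B strictly dominates route C for General X; route C is strictly dominated.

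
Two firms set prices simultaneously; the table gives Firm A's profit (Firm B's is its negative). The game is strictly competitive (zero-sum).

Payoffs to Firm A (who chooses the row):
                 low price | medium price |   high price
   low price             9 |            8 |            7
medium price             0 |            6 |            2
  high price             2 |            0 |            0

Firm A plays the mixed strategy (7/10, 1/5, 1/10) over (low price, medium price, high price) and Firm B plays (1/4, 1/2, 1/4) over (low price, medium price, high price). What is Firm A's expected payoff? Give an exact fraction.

Against (1/4, 1/2, 1/4), each row's expected payoff is low price: 8; medium price: 7/2; high price: 1/2.
Taking the (7/10, 1/5, 1/10)-weighted average: (7/10)·(8) + (1/5)·(7/2) + (1/10)·(1/2) = 127/20.

127/20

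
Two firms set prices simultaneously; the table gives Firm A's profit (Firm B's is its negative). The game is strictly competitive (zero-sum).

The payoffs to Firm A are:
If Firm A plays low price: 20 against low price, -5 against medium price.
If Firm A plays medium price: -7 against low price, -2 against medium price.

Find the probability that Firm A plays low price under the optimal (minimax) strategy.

Row minima are -5 and -7, so Firm A's maximin is -5; column maxima are 20 and -2, so Firm B's minimax is -2. These differ, so the equilibrium is in mixed strategies.
Let Firm A play low price with probability p. Firm B is indifferent when 20p − 7(1−p) = −5p − 2(1−p), giving p = 1/6.

1/6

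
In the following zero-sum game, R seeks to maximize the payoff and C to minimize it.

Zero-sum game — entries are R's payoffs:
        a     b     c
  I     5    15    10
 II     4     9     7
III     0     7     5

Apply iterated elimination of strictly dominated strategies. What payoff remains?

5

Row III is strictly dominated by row I (5>0, 15>7, 10>5); eliminate III.
Column c is strictly dominated by a for C (5<10, 4<7); eliminate c.
Row II is strictly dominated by row I (5>4, 15>9); eliminate II.
Column b is strictly dominated by a for C (5<15); eliminate b.
Only (I, a) remains, with payoff 5.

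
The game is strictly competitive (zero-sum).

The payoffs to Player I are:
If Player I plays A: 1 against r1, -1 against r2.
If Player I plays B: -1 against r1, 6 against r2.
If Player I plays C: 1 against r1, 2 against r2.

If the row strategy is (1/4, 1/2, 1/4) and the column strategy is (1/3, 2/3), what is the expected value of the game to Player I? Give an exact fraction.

Against (1/3, 2/3), each row's expected payoff is A: -1/3; B: 11/3; C: 5/3.
Taking the (1/4, 1/2, 1/4)-weighted average: (1/4)·(-1/3) + (1/2)·(11/3) + (1/4)·(5/3) = 13/6.

13/6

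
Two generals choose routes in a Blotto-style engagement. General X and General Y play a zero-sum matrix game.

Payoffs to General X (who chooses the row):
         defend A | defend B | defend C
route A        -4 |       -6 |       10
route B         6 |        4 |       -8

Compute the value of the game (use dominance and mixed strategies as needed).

-2/7

Column defend A is strictly dominated by defend B for General Y (it gives General X more in every row).
The remaining 2×2 game on (route A, route B) × (defend B, defend C) has no saddle point. Let General X play route A with probability p; indifference gives −6p + 4(1−p) = 10p − 8(1−p), so p = 3/7.
Similarly General Y's optimal q on defend B is 9/14, and the value is -6·(9/14) + (10)·(5/14) = -2/7.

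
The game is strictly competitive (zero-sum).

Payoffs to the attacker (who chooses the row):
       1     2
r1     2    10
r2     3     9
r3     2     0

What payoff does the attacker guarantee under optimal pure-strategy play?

3

Row minima: 2, 3, 0 → the attacker's maximin is 3.
Column maxima: 3, 10 → the defender's minimax is 3.
They coincide at (r2, 1), so the value is 3.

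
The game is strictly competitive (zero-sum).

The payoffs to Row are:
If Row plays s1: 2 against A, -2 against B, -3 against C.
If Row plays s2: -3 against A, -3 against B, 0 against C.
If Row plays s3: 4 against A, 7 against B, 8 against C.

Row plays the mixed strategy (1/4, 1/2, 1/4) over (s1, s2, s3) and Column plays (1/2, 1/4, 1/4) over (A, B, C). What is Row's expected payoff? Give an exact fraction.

1/4

Against (1/2, 1/4, 1/4), each row's expected payoff is s1: -1/4; s2: -9/4; s3: 23/4.
Taking the (1/4, 1/2, 1/4)-weighted average: (1/4)·(-1/4) + (1/2)·(-9/4) + (1/4)·(23/4) = 1/4.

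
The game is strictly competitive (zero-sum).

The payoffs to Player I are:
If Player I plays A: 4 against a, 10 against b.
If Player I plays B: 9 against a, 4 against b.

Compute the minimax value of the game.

74/11

Row minima are 4 and 4, so Player I's maximin is 4; column maxima are 9 and 10, so Player II's minimax is 9. These differ, so the equilibrium is in mixed strategies.
Let Player I play A with probability p. Player II is indifferent when 4p + 9(1−p) = 10p + 4(1−p), giving p = 5/11.
Let Player II play a with probability q. Player I is indifferent when 4q + 10(1−q) = 9q + 4(1−q), giving q = 6/11.
The value is 4·(6/11) + (10)·(5/11) = 74/11.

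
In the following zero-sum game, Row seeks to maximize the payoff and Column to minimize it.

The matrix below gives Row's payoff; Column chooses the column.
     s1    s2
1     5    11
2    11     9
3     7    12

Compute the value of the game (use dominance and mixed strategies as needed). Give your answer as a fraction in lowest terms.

69/7

Row 1 is strictly dominated by row 3, so Row never plays it.
The remaining 2×2 game on (2, 3) × (s1, s2) has no saddle point. Let Row play 2 with probability p; indifference gives 11p + 7(1−p) = 9p + 12(1−p), so p = 5/7.
Similarly Column's optimal q on s1 is 3/7, and the value is 11·(3/7) + (9)·(4/7) = 69/7.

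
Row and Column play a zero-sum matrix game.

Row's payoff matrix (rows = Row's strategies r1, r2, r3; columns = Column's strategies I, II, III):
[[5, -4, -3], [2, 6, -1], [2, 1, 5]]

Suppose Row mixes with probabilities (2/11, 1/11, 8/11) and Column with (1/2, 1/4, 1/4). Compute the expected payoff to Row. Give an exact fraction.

Against (1/2, 1/4, 1/4), each row's expected payoff is r1: 3/4; r2: 9/4; r3: 5/2.
Taking the (2/11, 1/11, 8/11)-weighted average: (2/11)·(3/4) + (1/11)·(9/4) + (8/11)·(5/2) = 95/44.

95/44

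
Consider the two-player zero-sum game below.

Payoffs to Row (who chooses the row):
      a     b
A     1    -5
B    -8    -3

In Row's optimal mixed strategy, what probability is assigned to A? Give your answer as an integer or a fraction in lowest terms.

Row minima are -5 and -8, so Row's maximin is -5; column maxima are 1 and -3, so Column's minimax is -3. These differ, so the equilibrium is in mixed strategies.
Let Row play A with probability p. Column is indifferent when p − 8(1−p) = −5p − 3(1−p), giving p = 5/11.

5/11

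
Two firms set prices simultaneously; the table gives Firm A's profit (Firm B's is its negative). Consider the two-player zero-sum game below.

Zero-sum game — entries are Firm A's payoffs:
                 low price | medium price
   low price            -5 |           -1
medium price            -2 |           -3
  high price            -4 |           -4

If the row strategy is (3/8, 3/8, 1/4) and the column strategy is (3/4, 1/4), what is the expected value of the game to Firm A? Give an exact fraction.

-107/32

Against (3/4, 1/4), each row's expected payoff is low price: -4; medium price: -9/4; high price: -4.
Taking the (3/8, 3/8, 1/4)-weighted average: (3/8)·(-4) + (3/8)·(-9/4) + (1/4)·(-4) = -107/32.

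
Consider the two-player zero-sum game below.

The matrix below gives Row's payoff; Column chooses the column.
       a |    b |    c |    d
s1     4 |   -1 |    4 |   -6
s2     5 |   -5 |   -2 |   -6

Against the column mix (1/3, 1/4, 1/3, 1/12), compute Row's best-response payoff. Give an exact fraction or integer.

s1: (4)·(1/3) + (-1)·(1/4) + (4)·(1/3) + (-6)·(1/12) = 23/12.
s2: (5)·(1/3) + (-5)·(1/4) + (-2)·(1/3) + (-6)·(1/12) = -3/4.
The best pure response is s1 with expected payoff 23/12.

23/12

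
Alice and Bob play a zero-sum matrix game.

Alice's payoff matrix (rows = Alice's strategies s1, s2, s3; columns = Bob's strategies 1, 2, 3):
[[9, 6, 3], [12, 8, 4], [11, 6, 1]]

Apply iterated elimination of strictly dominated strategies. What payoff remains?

Column 1 is strictly dominated by 2 for Bob (6<9, 8<12, 6<11); eliminate 1.
Row s1 is strictly dominated by row s2 (8>6, 4>3); eliminate s1.
Column 2 is strictly dominated by 3 for Bob (4<8, 1<6); eliminate 2.
Row s3 is strictly dominated by row s2 (4>1); eliminate s3.
Only (s2, 3) remains, with payoff 4.

4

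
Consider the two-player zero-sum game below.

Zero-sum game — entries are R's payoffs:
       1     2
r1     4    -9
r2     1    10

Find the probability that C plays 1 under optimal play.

19/22

Row minima are -9 and 1, so R's maximin is 1; column maxima are 4 and 10, so C's minimax is 4. These differ, so the equilibrium is in mixed strategies.
Let C play 1 with probability q. R is indifferent when 4q − 9(1−q) = q + 10(1−q), giving q = 19/22.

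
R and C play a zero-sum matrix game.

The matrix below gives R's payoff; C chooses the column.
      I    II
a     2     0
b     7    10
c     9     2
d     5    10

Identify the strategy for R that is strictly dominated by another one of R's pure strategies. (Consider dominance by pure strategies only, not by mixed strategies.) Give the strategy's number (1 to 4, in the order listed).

1

Compare a with b: 7 > 2, 10 > 0.
So b strictly dominates a for R; a is strictly dominated.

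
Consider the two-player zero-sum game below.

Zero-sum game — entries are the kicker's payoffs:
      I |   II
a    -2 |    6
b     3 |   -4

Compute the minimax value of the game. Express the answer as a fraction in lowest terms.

Row minima are -2 and -4, so the kicker's maximin is -2; column maxima are 3 and 6, so the goalkeeper's minimax is 3. These differ, so the equilibrium is in mixed strategies.
Let the kicker play a with probability p. The goalkeeper is indifferent when −2p + 3(1−p) = 6p − 4(1−p), giving p = 7/15.
Let the goalkeeper play I with probability q. The kicker is indifferent when −2q + 6(1−q) = 3q − 4(1−q), giving q = 2/3.
The value is -2·(2/3) + (6)·(1/3) = 2/3.

2/3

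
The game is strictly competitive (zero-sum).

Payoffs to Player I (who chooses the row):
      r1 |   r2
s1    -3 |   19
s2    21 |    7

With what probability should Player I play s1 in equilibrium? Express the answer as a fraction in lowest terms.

Row minima are -3 and 7, so Player I's maximin is 7; column maxima are 21 and 19, so Player II's minimax is 19. These differ, so the equilibrium is in mixed strategies.
Let Player I play s1 with probability p. Player II is indifferent when −3p + 21(1−p) = 19p + 7(1−p), giving p = 7/18.

7/18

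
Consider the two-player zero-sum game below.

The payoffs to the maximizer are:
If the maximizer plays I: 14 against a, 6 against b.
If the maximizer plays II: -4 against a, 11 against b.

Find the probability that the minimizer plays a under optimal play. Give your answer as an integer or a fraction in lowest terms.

Row minima are 6 and -4, so the maximizer's maximin is 6; column maxima are 14 and 11, so the minimizer's minimax is 11. These differ, so the equilibrium is in mixed strategies.
Let the minimizer play a with probability q. The maximizer is indifferent when 14q + 6(1−q) = −4q + 11(1−q), giving q = 5/23.

5/23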